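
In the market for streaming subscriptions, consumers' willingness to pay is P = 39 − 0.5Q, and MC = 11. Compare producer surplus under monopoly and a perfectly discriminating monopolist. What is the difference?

Monopoly sets MR = MC: 39 − Q = 11 ⇒ Q = 28, P = 39 − 0.5·28 = 25.
PS = (25 − 11)·28 = 392.
With perfect price discrimination, output is the efficient level Q = 56 (where demand meets MC), but every buyer pays their willingness to pay: CS = 0 and PS = total surplus.
PS = ½·(39 − 11)·56 = 784.
Change in producer surplus: 784 − 392 = 392.

Producer surplus rises by 392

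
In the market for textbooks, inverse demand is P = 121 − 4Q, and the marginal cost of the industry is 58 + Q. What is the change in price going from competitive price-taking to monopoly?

Competitive equilibrium sets price equal to marginal cost: 121 − 4Q = 58 + Q, so Q = 12.6 and P = 70.6.
A monopolist chooses Q where MR = MC. MR = 121 − 8Q; setting this equal to 58 + Q gives Q = 7 and P = 93.
Change in price: 93 − 70.6 = 22.4.

P rises by 22.4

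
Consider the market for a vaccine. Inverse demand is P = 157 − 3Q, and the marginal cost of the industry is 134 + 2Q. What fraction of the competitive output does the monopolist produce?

A monopolist chooses Q where MR = MC. MR = 157 − 6Q; setting this equal to 134 + 2Q gives Q = 2.875 and P = 148.375.
Competitive equilibrium sets price equal to marginal cost: 157 − 3Q = 134 + 2Q, so Q = 4.6 and P = 143.2.
Ratio Q_m/Q_c = 2.875/4.6 = 0.625.

Q_m/Q_c = 0.625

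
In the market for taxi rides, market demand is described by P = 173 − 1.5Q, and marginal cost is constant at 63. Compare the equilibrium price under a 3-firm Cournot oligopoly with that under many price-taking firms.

With 3 symmetric Cournot firms, each firm's FOC gives 173 − 6q = 63, so q = 55/3, Q = 3·55/3 = 55, and P = 90.5.
Competitive firms price at marginal cost: P = 63, giving Q = 220/3.

Cournot: P = 90.5; Competition: P = 63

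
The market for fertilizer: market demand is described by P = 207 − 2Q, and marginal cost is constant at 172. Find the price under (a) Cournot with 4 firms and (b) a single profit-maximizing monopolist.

In a 4-firm Cournot equilibrium, symmetry and the first-order condition give q = (207 − 172)/(10) = 3.5. So Q = 14 and P = 179.
The monopolist equates marginal revenue to marginal cost: 207 − 4Q = 172, so Q = 8.75. From demand, P = 189.5.

Cournot: P = 179; Monopoly: P = 189.5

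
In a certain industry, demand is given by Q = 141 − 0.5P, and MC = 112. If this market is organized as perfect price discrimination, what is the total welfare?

Inverting demand: P = 282 − 2Q.
With perfect price discrimination, output is the efficient level Q = 85 (where demand meets MC), but every buyer pays their willingness to pay: CS = 0 and PS = total surplus.
TS = 7225 (equal to competitive TS).

TS = 7225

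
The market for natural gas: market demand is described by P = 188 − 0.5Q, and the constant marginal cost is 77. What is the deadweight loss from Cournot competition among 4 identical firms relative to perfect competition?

DWL = 492.84

Under competition P = MC = 77, so Q = (188 − 77)/0.5 = 222.
With 4 symmetric Cournot firms, each firm's FOC gives 188 − 2.5q = 77, so q = 44.4, Q = 4·44.4 = 177.6, and P = 99.2.
DWL is the triangle between Q = 177.6 and Q = 222: ½·(222 − 177.6)·(99.2 − 77) = 492.84.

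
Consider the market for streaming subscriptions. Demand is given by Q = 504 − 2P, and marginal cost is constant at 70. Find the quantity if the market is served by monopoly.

Q = 182

Inverting demand: P = 252 − 0.5Q.
The monopolist equates marginal revenue to marginal cost: 252 − Q = 70, so Q = 182. From demand, P = 161.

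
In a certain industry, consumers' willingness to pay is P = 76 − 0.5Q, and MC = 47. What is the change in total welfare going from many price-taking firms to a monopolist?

TS falls by 210.25

Competitive firms price at marginal cost: P = 47, giving Q = 58.
CS = ½·(76 − 47)·58 = 841; PS = (47 − 47)·58 = 0; TS = 841.
The monopolist equates marginal revenue to marginal cost: 76 − Q = 47, so Q = 29. From demand, P = 61.5.
CS = ½·(76 − 61.5)·29 = 210.25; PS = (61.5 − 47)·29 = 420.5; TS = 630.75.
Change in total welfare: 630.75 − 841 = −210.25.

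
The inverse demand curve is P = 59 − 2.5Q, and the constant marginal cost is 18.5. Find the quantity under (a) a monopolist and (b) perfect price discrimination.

The monopolist equates marginal revenue to marginal cost: 59 − 5Q = 18.5, so Q = 8.1. From demand, P = 38.75.
A perfectly discriminating monopolist sells every unit with P(Q) ≥ MC(Q), so output equals the competitive quantity Q = 16.2. Each buyer pays their reservation price, so CS = 0 and the firm captures all surplus.

Monopoly: Q = 8.1; Perfect PD: Q = 16.2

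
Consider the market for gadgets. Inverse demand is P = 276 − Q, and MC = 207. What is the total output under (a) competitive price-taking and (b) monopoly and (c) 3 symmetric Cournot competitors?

Competitive firms price at marginal cost: P = 207, giving Q = 69.
A monopolist chooses Q where MR = MC. MR = 276 − 2Q; setting this equal to 207 gives Q = 34.5 and P = 241.5.
With 3 symmetric Cournot firms, each firm's FOC gives 276 − 4q = 207, so q = 17.25, Q = 3·17.25 = 51.75, and P = 224.25.

Competition: Q = 69; Monopoly: Q = 34.5; Cournot: Q = 51.75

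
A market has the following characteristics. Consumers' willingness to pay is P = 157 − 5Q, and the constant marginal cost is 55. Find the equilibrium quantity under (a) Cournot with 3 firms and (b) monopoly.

In a 3-firm Cournot equilibrium, symmetry and the first-order condition give q = (157 − 55)/(20) = 5.1. So Q = 15.3 and P = 80.5.
A monopolist chooses Q where MR = MC. MR = 157 − 10Q; setting this equal to 55 gives Q = 10.2 and P = 106.

Cournot: Q = 15.3; Monopoly: Q = 10.2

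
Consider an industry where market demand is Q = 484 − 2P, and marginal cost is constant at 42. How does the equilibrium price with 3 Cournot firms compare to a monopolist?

Cournot: P = 92; Monopoly: P = 142

Inverting demand: P = 242 − 0.5Q.
In a 3-firm Cournot equilibrium, symmetry and the first-order condition give q = (242 − 42)/(2) = 100. So Q = 300 and P = 92.
A monopolist chooses Q where MR = MC. MR = 242 − Q; setting this equal to 42 gives Q = 200 and P = 142.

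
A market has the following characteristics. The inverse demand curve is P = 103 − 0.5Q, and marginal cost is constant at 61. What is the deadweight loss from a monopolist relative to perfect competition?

Under competition P = MC = 61, so Q = (103 − 61)/0.5 = 84.
Monopoly sets MR = MC: 103 − Q = 61 ⇒ Q = 42, P = 103 − 0.5·42 = 82.
DWL is the triangle between Q = 42 and Q = 84: ½·(84 − 42)·(82 − 61) = 441.

DWL = 441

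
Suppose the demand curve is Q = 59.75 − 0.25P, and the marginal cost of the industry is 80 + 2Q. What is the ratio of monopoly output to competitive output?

Inverting demand: P = 239 − 4Q.
A monopolist chooses Q where MR = MC. MR = 239 − 8Q; setting this equal to 80 + 2Q gives Q = 15.9 and P = 175.4.
Competitive equilibrium sets price equal to marginal cost: 239 − 4Q = 80 + 2Q, so Q = 26.5 and P = 133.
Ratio Q_m/Q_c = 15.9/26.5 = 0.6.

Q_m/Q_c = 0.6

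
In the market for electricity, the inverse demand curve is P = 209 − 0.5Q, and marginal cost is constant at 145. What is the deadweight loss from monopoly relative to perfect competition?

Competitive firms price at marginal cost: P = 145, giving Q = 128.
The monopolist equates marginal revenue to marginal cost: 209 − Q = 145, so Q = 64. From demand, P = 177.
DWL is the triangle between Q = 64 and Q = 128: ½·(128 − 64)·(177 − 145) = 1024.

DWL = 1024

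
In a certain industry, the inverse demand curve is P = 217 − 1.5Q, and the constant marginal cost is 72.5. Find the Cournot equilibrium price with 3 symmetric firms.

P = 108.625

In a 3-firm Cournot equilibrium, symmetry and the first-order condition give q = (217 − 72.5)/(6) = 289/12. So Q = 72.25 and P = 108.625.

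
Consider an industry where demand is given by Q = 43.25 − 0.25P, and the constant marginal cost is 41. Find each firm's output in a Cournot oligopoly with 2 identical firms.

q_i = 11

Inverting demand: P = 173 − 4Q.
In a 2-firm Cournot equilibrium, symmetry and the first-order condition give q = (173 − 41)/(12) = 11. So Q = 22 and P = 85.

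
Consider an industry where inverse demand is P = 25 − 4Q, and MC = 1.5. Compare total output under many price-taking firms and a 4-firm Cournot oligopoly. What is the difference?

Total output falls by 1.175

Perfect competition: P = MC = 1.5, so 25 − 4Q = 1.5 and Q = 5.875.
Cournot with 4 identical firms: the symmetric best-response condition is 25 − 20q = 1.5. Each firm produces q = 1.175, total output Q = 4.7, price P = 6.2.
Change in total output: 4.7 − 5.875 = −1.175.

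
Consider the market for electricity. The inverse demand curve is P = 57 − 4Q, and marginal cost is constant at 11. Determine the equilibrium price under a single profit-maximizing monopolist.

P = 34

A monopolist chooses Q where MR = MC. MR = 57 − 8Q; setting this equal to 11 gives Q = 5.75 and P = 34.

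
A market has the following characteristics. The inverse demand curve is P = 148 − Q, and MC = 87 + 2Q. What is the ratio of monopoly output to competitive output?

Monopoly sets MR = MC: 148 − 2Q = 87 + 2Q ⇒ Q = 15.25, P = 148 − 15.25 = 132.75.
Under competition P = MC: 148 − Q = 87 + 2Q ⇒ Q = 61/3, P = 383/3.
Ratio Q_m/Q_c = 15.25/(61/3) = 0.75.

Q_m/Q_c = 0.75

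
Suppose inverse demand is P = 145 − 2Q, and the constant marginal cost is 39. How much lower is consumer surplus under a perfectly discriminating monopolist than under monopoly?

The monopolist equates marginal revenue to marginal cost: 145 − 4Q = 39, so Q = 26.5. From demand, P = 92.
CS = ½·(145 − 92)·26.5 = 702.25.
A perfectly discriminating monopolist sells every unit with P(Q) ≥ MC(Q), so output equals the competitive quantity Q = 53. Each buyer pays their reservation price, so CS = 0 and the firm captures all surplus.
CS = 0.
Change in consumer surplus: 0 − 702.25 = −702.25.

CS falls by 702.25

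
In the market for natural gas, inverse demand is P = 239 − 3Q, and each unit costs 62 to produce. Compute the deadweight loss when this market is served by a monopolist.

DWL = 1305.375

Perfect competition: P = MC = 62, so 239 − 3Q = 62 and Q = 59.
The monopolist equates marginal revenue to marginal cost: 239 − 6Q = 62, so Q = 29.5. From demand, P = 150.5.
DWL is the triangle between Q = 29.5 and Q = 59: ½·(59 − 29.5)·(150.5 − 62) = 1305.375.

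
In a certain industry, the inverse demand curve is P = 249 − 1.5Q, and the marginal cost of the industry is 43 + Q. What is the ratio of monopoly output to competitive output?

Q_m/Q_c = 0.625

The monopolist equates marginal revenue to marginal cost: 249 − 3Q = 43 + Q, so Q = 51.5. From demand, P = 171.75.
Competitive equilibrium sets price equal to marginal cost: 249 − 1.5Q = 43 + Q, so Q = 82.4 and P = 125.4.
Ratio Q_m/Q_c = 51.5/82.4 = 0.625.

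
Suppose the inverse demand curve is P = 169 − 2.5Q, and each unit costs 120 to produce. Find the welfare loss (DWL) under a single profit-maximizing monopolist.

Perfect competition: P = MC = 120, so 169 − 2.5Q = 120 and Q = 19.6.
A monopolist chooses Q where MR = MC. MR = 169 − 5Q; setting this equal to 120 gives Q = 9.8 and P = 144.5.
DWL is the triangle between Q = 9.8 and Q = 19.6: ½·(19.6 − 9.8)·(144.5 − 120) = 120.05.

DWL = 120.05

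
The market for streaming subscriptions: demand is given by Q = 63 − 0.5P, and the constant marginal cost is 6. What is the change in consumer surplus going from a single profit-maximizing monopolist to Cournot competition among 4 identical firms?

CS rises by 1404

Inverting demand: P = 126 − 2Q.
The monopolist equates marginal revenue to marginal cost: 126 − 4Q = 6, so Q = 30. From demand, P = 66.
CS = ½·(126 − 66)·30 = 900.
In a 4-firm Cournot equilibrium, symmetry and the first-order condition give q = (126 − 6)/(10) = 12. So Q = 48 and P = 30.
CS = ½·(126 − 30)·48 = 2304.
Change in consumer surplus: 2304 − 900 = 1404.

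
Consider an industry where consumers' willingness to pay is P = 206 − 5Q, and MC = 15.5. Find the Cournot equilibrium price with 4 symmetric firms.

P = 53.6

With 4 symmetric Cournot firms, each firm's FOC gives 206 − 25q = 15.5, so q = 7.62, Q = 4·7.62 = 30.48, and P = 53.6.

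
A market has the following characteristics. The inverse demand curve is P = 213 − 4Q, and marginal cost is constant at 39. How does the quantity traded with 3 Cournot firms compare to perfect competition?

In a 3-firm Cournot equilibrium, symmetry and the first-order condition give q = (213 − 39)/(16) = 10.875. So Q = 32.625 and P = 82.5.
Under competition P = MC = 39, so Q = (213 − 39)/4 = 43.5.

Cournot: Q = 32.625; Competition: Q = 43.5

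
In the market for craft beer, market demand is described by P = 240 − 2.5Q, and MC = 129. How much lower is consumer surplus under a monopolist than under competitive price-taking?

Consumer surplus falls by 1848.15

Under competition P = MC = 129, so Q = (240 − 129)/2.5 = 44.4.
CS = ½·(240 − 129)·44.4 = 2464.2.
The monopolist equates marginal revenue to marginal cost: 240 − 5Q = 129, so Q = 22.2. From demand, P = 184.5.
CS = ½·(240 − 184.5)·22.2 = 616.05.
Change in consumer surplus: 616.05 − 2464.2 = −1848.15.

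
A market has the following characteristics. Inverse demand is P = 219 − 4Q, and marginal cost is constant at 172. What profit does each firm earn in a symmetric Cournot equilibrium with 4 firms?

In a 4-firm Cournot equilibrium, symmetry and the first-order condition give q = (219 − 172)/(20) = 2.35. So Q = 9.4 and P = 181.4.
Each firm's profit = (181.4 − 172)·2.35 = 22.09.

π_i = 22.09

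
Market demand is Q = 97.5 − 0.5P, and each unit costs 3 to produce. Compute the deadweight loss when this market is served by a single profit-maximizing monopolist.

DWL = 2304

Inverting demand: P = 195 − 2Q.
Competitive firms price at marginal cost: P = 3, giving Q = 96.
The monopolist equates marginal revenue to marginal cost: 195 − 4Q = 3, so Q = 48. From demand, P = 99.
DWL is the triangle between Q = 48 and Q = 96: ½·(96 − 48)·(99 − 3) = 2304.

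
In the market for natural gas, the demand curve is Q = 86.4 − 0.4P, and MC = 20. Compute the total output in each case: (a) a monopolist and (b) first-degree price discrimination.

Monopoly: Q = 39.2; Perfect PD: Q = 78.4

Inverting demand: P = 216 − 2.5Q.
A monopolist chooses Q where MR = MC. MR = 216 − 5Q; setting this equal to 20 gives Q = 39.2 and P = 118.
Under first-degree price discrimination the firm charges each unit its demand price and produces up to where P = MC, i.e. Q = 78.4. Consumer surplus is zero; producer surplus equals total surplus.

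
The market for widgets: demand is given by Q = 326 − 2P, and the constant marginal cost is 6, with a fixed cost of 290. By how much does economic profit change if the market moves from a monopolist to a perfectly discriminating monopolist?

Economic profit rises by 12324.5

Inverting demand: P = 163 − 0.5Q.
The monopolist equates marginal revenue to marginal cost: 163 − Q = 6, so Q = 157. From demand, P = 84.5.
Profit = (84.5 − 6)·157 − 290 = 12034.5.
Under first-degree price discrimination the firm charges each unit its demand price and produces up to where P = MC, i.e. Q = 314. Consumer surplus is zero; producer surplus equals total surplus.
PS equals the full surplus area, 24649. Profit = 24649 − 290 = 24359.
Change in economic profit: 24359 − 12034.5 = 12324.5.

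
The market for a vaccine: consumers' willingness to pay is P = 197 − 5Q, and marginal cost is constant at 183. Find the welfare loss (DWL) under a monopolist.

Perfect competition: P = MC = 183, so 197 − 5Q = 183 and Q = 2.8.
A monopolist chooses Q where MR = MC. MR = 197 − 10Q; setting this equal to 183 gives Q = 1.4 and P = 190.
DWL is the triangle between Q = 1.4 and Q = 2.8: ½·(2.8 − 1.4)·(190 − 183) = 4.9.

DWL = 4.9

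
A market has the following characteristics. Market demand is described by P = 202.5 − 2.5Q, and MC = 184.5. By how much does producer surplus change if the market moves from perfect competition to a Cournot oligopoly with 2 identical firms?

Producer surplus rises by 28.8

Under competition P = MC = 184.5, so Q = (202.5 − 184.5)/2.5 = 7.2.
PS = (184.5 − 184.5)·7.2 = 0.
In a 2-firm Cournot equilibrium, symmetry and the first-order condition give q = (202.5 − 184.5)/(7.5) = 2.4. So Q = 4.8 and P = 190.5.
PS = (190.5 − 184.5)·4.8 = 28.8.
Change in producer surplus: 28.8 − 0 = 28.8.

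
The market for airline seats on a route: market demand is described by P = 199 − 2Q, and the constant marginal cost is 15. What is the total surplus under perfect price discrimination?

TS = 8464

Under first-degree price discrimination the firm charges each unit its demand price and produces up to where P = MC, i.e. Q = 92. Consumer surplus is zero; producer surplus equals total surplus.
TS = 8464 (equal to competitive TS).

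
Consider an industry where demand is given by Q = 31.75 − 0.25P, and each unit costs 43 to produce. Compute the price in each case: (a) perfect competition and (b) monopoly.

Competition: P = 43; Monopoly: P = 85

Inverting demand: P = 127 − 4Q.
Perfect competition: P = MC = 43, so 127 − 4Q = 43 and Q = 21.
Monopoly sets MR = MC: 127 − 8Q = 43 ⇒ Q = 10.5, P = 127 − 4·10.5 = 85.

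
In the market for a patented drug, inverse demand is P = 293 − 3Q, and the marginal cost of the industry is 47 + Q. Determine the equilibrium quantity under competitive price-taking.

Q = 61.5

Under competition P = MC: 293 − 3Q = 47 + Q ⇒ Q = 61.5, P = 108.5.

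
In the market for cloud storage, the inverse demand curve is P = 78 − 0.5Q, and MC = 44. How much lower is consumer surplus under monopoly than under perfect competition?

Consumer surplus falls by 867

Perfect competition: P = MC = 44, so 78 − 0.5Q = 44 and Q = 68.
CS = ½·(78 − 44)·68 = 1156.
Monopoly sets MR = MC: 78 − Q = 44 ⇒ Q = 34, P = 78 − 0.5·34 = 61.
CS = ½·(78 − 61)·34 = 289.
Change in consumer surplus: 289 − 1156 = −867.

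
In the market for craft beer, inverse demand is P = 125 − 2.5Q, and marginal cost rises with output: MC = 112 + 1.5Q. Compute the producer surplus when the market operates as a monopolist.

Monopoly sets MR = MC: 125 − 5Q = 112 + 1.5Q ⇒ Q = 2, P = 125 − 2.5·2 = 120.
PS = P·Q − VC(Q) = 120·2 − (112·2 + ½·1.5·2²) = 13.

PS = 13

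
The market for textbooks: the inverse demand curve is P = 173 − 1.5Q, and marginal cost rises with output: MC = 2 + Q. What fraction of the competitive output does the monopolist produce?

Monopoly sets MR = MC: 173 − 3Q = 2 + Q ⇒ Q = 42.75, P = 173 − 1.5·42.75 = 108.875.
Competitive equilibrium sets price equal to marginal cost: 173 − 1.5Q = 2 + Q, so Q = 68.4 and P = 70.4.
Ratio Q_m/Q_c = 42.75/68.4 = 0.625.

Q_m/Q_c = 0.625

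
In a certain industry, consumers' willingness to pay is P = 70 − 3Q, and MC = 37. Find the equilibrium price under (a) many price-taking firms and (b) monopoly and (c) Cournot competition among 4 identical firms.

Perfect competition: P = MC = 37, so 70 − 3Q = 37 and Q = 11.
A monopolist chooses Q where MR = MC. MR = 70 − 6Q; setting this equal to 37 gives Q = 5.5 and P = 53.5.
Cournot with 4 identical firms: the symmetric best-response condition is 70 − 15q = 37. Each firm produces q = 2.2, total output Q = 8.8, price P = 43.6.

Competition: P = 37; Monopoly: P = 53.5; Cournot: P = 43.6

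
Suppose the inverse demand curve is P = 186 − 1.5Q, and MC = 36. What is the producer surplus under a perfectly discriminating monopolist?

PS = 7500

A perfectly discriminating monopolist sells every unit with P(Q) ≥ MC(Q), so output equals the competitive quantity Q = 100. Each buyer pays their reservation price, so CS = 0 and the firm captures all surplus.
PS = ½·(186 − 36)·100 = 7500.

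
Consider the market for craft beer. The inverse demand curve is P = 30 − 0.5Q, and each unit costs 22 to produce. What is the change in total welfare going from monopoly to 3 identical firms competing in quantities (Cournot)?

A monopolist chooses Q where MR = MC. MR = 30 − Q; setting this equal to 22 gives Q = 8 and P = 26.
CS = ½·(30 − 26)·8 = 16; PS = (26 − 22)·8 = 32; TS = 48.
In a 3-firm Cournot equilibrium, symmetry and the first-order condition give q = (30 − 22)/(2) = 4. So Q = 12 and P = 24.
CS = ½·(30 − 24)·12 = 36; PS = (24 − 22)·12 = 24; TS = 60.
Change in total welfare: 60 − 48 = 12.

TS rises by 12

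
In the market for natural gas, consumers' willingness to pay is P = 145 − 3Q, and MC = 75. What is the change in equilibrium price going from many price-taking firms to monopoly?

Competitive firms price at marginal cost: P = 75, giving Q = 70/3.
A monopolist chooses Q where MR = MC. MR = 145 − 6Q; setting this equal to 75 gives Q = 35/3 and P = 110.
Change in equilibrium price: 110 − 75 = 35.

Equilibrium price rises by 35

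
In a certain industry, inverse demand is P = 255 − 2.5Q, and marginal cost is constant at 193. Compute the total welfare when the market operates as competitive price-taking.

Perfect competition: P = MC = 193, so 255 − 2.5Q = 193 and Q = 24.8.
CS = ½·(255 − 193)·24.8 = 768.8; PS = (193 − 193)·24.8 = 0; TS = 768.8.

TS = 768.8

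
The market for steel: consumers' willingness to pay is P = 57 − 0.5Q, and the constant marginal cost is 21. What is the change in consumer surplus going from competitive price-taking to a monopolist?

CS falls by 972

Under competition P = MC = 21, so Q = (57 − 21)/0.5 = 72.
CS = ½·(57 − 21)·72 = 1296.
Monopoly sets MR = MC: 57 − Q = 21 ⇒ Q = 36, P = 57 − 0.5·36 = 39.
CS = ½·(57 − 39)·36 = 324.
Change in consumer surplus: 324 − 1296 = −972.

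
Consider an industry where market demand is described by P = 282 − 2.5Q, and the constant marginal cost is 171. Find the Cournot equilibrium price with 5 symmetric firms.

In a 5-firm Cournot equilibrium, symmetry and the first-order condition give q = (282 − 171)/(15) = 7.4. So Q = 37 and P = 189.5.

P = 189.5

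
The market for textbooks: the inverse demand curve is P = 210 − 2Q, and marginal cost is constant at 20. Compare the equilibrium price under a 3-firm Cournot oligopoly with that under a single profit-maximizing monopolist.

Cournot with 3 identical firms: the symmetric best-response condition is 210 − 8q = 20. Each firm produces q = 23.75, total output Q = 71.25, price P = 67.5.
A monopolist chooses Q where MR = MC. MR = 210 − 4Q; setting this equal to 20 gives Q = 47.5 and P = 115.

Cournot: P = 67.5; Monopoly: P = 115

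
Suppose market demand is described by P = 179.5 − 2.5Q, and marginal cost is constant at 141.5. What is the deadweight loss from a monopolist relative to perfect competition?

Competitive firms price at marginal cost: P = 141.5, giving Q = 15.2.
The monopolist equates marginal revenue to marginal cost: 179.5 − 5Q = 141.5, so Q = 7.6. From demand, P = 160.5.
DWL is the triangle between Q = 7.6 and Q = 15.2: ½·(15.2 − 7.6)·(160.5 − 141.5) = 72.2.

DWL = 72.2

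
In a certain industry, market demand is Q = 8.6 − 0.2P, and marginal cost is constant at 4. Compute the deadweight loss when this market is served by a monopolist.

Inverting demand: P = 43 − 5Q.
Perfect competition: P = MC = 4, so 43 − 5Q = 4 and Q = 7.8.
The monopolist equates marginal revenue to marginal cost: 43 − 10Q = 4, so Q = 3.9. From demand, P = 23.5.
DWL is the triangle between Q = 3.9 and Q = 7.8: ½·(7.8 − 3.9)·(23.5 − 4) = 38.025.

DWL = 38.025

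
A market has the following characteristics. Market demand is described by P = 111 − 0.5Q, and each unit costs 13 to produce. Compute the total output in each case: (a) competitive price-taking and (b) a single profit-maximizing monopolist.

Competition: Q = 196; Monopoly: Q = 98

Under competition P = MC = 13, so Q = (111 − 13)/0.5 = 196.
A monopolist chooses Q where MR = MC. MR = 111 − Q; setting this equal to 13 gives Q = 98 and P = 62.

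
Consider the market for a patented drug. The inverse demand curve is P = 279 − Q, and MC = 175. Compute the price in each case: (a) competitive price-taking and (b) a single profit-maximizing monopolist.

Competition: P = 175; Monopoly: P = 227

Perfect competition: P = MC = 175, so 279 − Q = 175 and Q = 104.
A monopolist chooses Q where MR = MC. MR = 279 − 2Q; setting this equal to 175 gives Q = 52 and P = 227.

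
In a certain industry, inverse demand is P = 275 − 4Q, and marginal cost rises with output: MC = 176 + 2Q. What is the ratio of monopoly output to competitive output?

Q_m/Q_c = 0.6

A monopolist chooses Q where MR = MC. MR = 275 − 8Q; setting this equal to 176 + 2Q gives Q = 9.9 and P = 235.4.
Under competition P = MC: 275 − 4Q = 176 + 2Q ⇒ Q = 16.5, P = 209.
Ratio Q_m/Q_c = 9.9/16.5 = 0.6.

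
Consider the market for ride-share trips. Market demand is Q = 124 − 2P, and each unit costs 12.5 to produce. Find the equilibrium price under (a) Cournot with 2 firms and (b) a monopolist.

Cournot: P = 29; Monopoly: P = 37.25

Inverting demand: P = 62 − 0.5Q.
Cournot with 2 identical firms: the symmetric best-response condition is 62 − 1.5q = 12.5. Each firm produces q = 33, total output Q = 66, price P = 29.
Monopoly sets MR = MC: 62 − Q = 12.5 ⇒ Q = 49.5, P = 62 − 0.5·49.5 = 37.25.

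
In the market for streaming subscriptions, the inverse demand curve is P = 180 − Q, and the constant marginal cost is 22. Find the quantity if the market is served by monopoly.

Monopoly sets MR = MC: 180 − 2Q = 22 ⇒ Q = 79, P = 180 − 79 = 101.

Q = 79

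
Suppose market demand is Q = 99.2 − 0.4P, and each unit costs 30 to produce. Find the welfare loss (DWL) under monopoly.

Inverting demand: P = 248 − 2.5Q.
Perfect competition: P = MC = 30, so 248 − 2.5Q = 30 and Q = 87.2.
The monopolist equates marginal revenue to marginal cost: 248 − 5Q = 30, so Q = 43.6. From demand, P = 139.
DWL is the triangle between Q = 43.6 and Q = 87.2: ½·(87.2 − 43.6)·(139 − 30) = 2376.2.

DWL = 2376.2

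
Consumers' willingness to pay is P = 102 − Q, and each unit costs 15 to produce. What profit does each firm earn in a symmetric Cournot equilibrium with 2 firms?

π_i = 841

With 2 symmetric Cournot firms, each firm's FOC gives 102 − 3q = 15, so q = 29, Q = 2·29 = 58, and P = 44.
Each firm's profit = (44 − 15)·29 = 841.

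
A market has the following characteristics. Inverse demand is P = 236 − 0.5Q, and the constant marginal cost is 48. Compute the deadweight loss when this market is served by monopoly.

Under competition P = MC = 48, so Q = (236 − 48)/0.5 = 376.
Monopoly sets MR = MC: 236 − Q = 48 ⇒ Q = 188, P = 236 − 0.5·188 = 142.
DWL is the triangle between Q = 188 and Q = 376: ½·(376 − 188)·(142 − 48) = 8836.

DWL = 8836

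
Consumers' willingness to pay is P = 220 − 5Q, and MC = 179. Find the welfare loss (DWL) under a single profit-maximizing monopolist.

Competitive firms price at marginal cost: P = 179, giving Q = 8.2.
Monopoly sets MR = MC: 220 − 10Q = 179 ⇒ Q = 4.1, P = 220 − 5·4.1 = 199.5.
DWL is the triangle between Q = 4.1 and Q = 8.2: ½·(8.2 − 4.1)·(199.5 − 179) = 42.025.

DWL = 42.025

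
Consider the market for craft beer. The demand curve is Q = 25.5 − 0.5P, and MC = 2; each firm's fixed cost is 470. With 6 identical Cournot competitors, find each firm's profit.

π_i = −445.5

Inverting demand: P = 51 − 2Q.
With 6 symmetric Cournot firms, each firm's FOC gives 51 − 14q = 2, so q = 3.5, Q = 6·3.5 = 21, and P = 9.
Each firm's profit = (9 − 2)·3.5 − 470 = −445.5.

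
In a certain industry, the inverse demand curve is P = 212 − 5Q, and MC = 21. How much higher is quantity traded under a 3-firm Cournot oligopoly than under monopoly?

Q rises by 9.55

A monopolist chooses Q where MR = MC. MR = 212 − 10Q; setting this equal to 21 gives Q = 19.1 and P = 116.5.
Cournot with 3 identical firms: the symmetric best-response condition is 212 − 20q = 21. Each firm produces q = 9.55, total output Q = 28.65, price P = 68.75.
Change in quantity traded: 28.65 − 19.1 = 9.55.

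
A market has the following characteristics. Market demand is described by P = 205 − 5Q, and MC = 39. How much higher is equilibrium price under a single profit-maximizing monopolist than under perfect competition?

Under competition P = MC = 39, so Q = (205 − 39)/5 = 33.2.
Monopoly sets MR = MC: 205 − 10Q = 39 ⇒ Q = 16.6, P = 205 − 5·16.6 = 122.
Change in equilibrium price: 122 − 39 = 83.

Equilibrium price rises by 83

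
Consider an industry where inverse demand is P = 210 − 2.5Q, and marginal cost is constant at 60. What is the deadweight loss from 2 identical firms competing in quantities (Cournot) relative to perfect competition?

Competitive firms price at marginal cost: P = 60, giving Q = 60.
In a 2-firm Cournot equilibrium, symmetry and the first-order condition give q = (210 − 60)/(7.5) = 20. So Q = 40 and P = 110.
DWL is the triangle between Q = 40 and Q = 60: ½·(60 − 40)·(110 − 60) = 500.

DWL = 500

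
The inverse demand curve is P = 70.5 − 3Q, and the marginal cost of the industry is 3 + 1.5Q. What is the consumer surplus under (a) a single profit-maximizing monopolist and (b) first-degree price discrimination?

Monopoly: CS = 121.5; Perfect PD: CS = 0

The monopolist equates marginal revenue to marginal cost: 70.5 − 6Q = 3 + 1.5Q, so Q = 9. From demand, P = 43.5.
CS = ½·(70.5 − 43.5)·9 = 121.5.
Under first-degree price discrimination the firm charges each unit its demand price and produces up to where P = MC, i.e. Q = 15. Consumer surplus is zero; producer surplus equals total surplus.
CS = 0.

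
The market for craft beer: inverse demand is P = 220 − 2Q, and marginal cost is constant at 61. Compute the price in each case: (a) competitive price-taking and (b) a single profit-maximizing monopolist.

Competition: P = 61; Monopoly: P = 140.5

Competitive firms price at marginal cost: P = 61, giving Q = 79.5.
A monopolist chooses Q where MR = MC. MR = 220 − 4Q; setting this equal to 61 gives Q = 39.75 and P = 140.5.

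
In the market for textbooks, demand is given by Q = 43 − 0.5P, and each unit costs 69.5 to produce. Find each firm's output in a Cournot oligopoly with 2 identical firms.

q_i = 2.75

Inverting demand: P = 86 − 2Q.
Cournot with 2 identical firms: the symmetric best-response condition is 86 − 6q = 69.5. Each firm produces q = 2.75, total output Q = 5.5, price P = 75.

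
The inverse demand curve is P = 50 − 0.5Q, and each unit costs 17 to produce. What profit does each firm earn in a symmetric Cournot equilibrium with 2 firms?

With 2 symmetric Cournot firms, each firm's FOC gives 50 − 1.5q = 17, so q = 22, Q = 2·22 = 44, and P = 28.
Each firm's profit = (28 − 17)·22 = 242.

π_i = 242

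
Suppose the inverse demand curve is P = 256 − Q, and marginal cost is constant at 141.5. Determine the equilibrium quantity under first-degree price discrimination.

Under first-degree price discrimination the firm charges each unit its demand price and produces up to where P = MC, i.e. Q = 114.5. Consumer surplus is zero; producer surplus equals total surplus.

Q = 114.5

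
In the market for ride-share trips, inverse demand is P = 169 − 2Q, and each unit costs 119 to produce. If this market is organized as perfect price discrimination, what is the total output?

A perfectly discriminating monopolist sells every unit with P(Q) ≥ MC(Q), so output equals the competitive quantity Q = 25. Each buyer pays their reservation price, so CS = 0 and the firm captures all surplus.

Q = 25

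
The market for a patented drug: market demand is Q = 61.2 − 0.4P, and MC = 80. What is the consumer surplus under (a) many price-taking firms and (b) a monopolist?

Inverting demand: P = 153 − 2.5Q.
Under competition P = MC = 80, so Q = (153 − 80)/2.5 = 29.2.
CS = ½·(153 − 80)·29.2 = 1065.8.
Monopoly sets MR = MC: 153 − 5Q = 80 ⇒ Q = 14.6, P = 153 − 2.5·14.6 = 116.5.
CS = ½·(153 − 116.5)·14.6 = 266.45.

Competition: CS = 1065.8; Monopoly: CS = 266.45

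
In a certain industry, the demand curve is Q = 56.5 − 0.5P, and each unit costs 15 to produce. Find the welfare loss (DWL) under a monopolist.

Inverting demand: P = 113 − 2Q.
Competitive firms price at marginal cost: P = 15, giving Q = 49.
The monopolist equates marginal revenue to marginal cost: 113 − 4Q = 15, so Q = 24.5. From demand, P = 64.
DWL is the triangle between Q = 24.5 and Q = 49: ½·(49 − 24.5)·(64 − 15) = 600.25.

DWL = 600.25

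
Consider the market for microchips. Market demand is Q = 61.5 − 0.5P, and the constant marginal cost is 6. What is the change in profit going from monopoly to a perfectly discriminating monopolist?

Inverting demand: P = 123 − 2Q.
Monopoly sets MR = MC: 123 − 4Q = 6 ⇒ Q = 29.25, P = 123 − 2·29.25 = 64.5.
Profit = (64.5 − 6)·29.25 = 1711.125.
With perfect price discrimination, output is the efficient level Q = 58.5 (where demand meets MC), but every buyer pays their willingness to pay: CS = 0 and PS = total surplus.
PS equals the full surplus area, 3422.25. Profit = 3422.25 = 3422.25.
Change in profit: 3422.25 − 1711.125 = 1711.125.

Profit rises by 1711.125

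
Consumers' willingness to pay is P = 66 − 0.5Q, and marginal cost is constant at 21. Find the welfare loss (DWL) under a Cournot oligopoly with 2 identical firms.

Competitive firms price at marginal cost: P = 21, giving Q = 90.
Cournot with 2 identical firms: the symmetric best-response condition is 66 − 1.5q = 21. Each firm produces q = 30, total output Q = 60, price P = 36.
DWL is the triangle between Q = 60 and Q = 90: ½·(90 − 60)·(36 − 21) = 225.

DWL = 225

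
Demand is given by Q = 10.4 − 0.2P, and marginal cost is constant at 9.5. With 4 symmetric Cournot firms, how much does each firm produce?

q_i = 1.7

Inverting demand: P = 52 − 5Q.
Cournot with 4 identical firms: the symmetric best-response condition is 52 − 25q = 9.5. Each firm produces q = 1.7, total output Q = 6.8, price P = 18.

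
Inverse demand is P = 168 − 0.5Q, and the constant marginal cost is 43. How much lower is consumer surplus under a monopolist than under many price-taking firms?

Competitive firms price at marginal cost: P = 43, giving Q = 250.
CS = ½·(168 − 43)·250 = 15625.
Monopoly sets MR = MC: 168 − Q = 43 ⇒ Q = 125, P = 168 − 0.5·125 = 105.5.
CS = ½·(168 − 105.5)·125 = 3906.25.
Change in consumer surplus: 3906.25 − 15625 = −11718.75.

CS falls by 11718.75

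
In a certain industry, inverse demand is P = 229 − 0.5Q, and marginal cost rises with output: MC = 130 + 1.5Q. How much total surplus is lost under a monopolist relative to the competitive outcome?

Under competition P = MC: 229 − 0.5Q = 130 + 1.5Q ⇒ Q = 49.5, P = 204.25.
Monopoly sets MR = MC: 229 − Q = 130 + 1.5Q ⇒ Q = 39.6, P = 229 − 0.5·39.6 = 209.2.
CS = ½·(229 − 204.25)·49.5 = 9801/16; PS = (204.25·49.5 − 130·49.5 − ½·1.5·49.5²) = 29403/16; TS = 2450.25.
CS = ½·(229 − 209.2)·39.6 = 392.04; PS = (209.2·39.6 − 130·39.6 − ½·1.5·39.6²) = 1960.2; TS = 2352.24.
DWL = 2450.25 − 2352.24 = 98.01.

DWL = 98.01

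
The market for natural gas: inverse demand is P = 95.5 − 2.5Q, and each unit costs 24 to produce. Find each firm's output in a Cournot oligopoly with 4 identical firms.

In a 4-firm Cournot equilibrium, symmetry and the first-order condition give q = (95.5 − 24)/(12.5) = 5.72. So Q = 22.88 and P = 38.3.

q_i = 5.72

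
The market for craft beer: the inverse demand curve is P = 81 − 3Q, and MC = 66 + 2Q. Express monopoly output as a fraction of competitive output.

Q_m/Q_c = 0.625

A monopolist chooses Q where MR = MC. MR = 81 − 6Q; setting this equal to 66 + 2Q gives Q = 1.875 and P = 75.375.
Competitive equilibrium sets price equal to marginal cost: 81 − 3Q = 66 + 2Q, so Q = 3 and P = 72.
Ratio Q_m/Q_c = 1.875/3 = 0.625.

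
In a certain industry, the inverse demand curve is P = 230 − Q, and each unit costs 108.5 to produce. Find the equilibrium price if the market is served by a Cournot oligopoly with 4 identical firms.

P = 132.8

Cournot with 4 identical firms: the symmetric best-response condition is 230 − 5q = 108.5. Each firm produces q = 24.3, total output Q = 97.2, price P = 132.8.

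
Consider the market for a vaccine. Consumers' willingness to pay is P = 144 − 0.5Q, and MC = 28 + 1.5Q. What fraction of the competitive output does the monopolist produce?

Monopoly sets MR = MC: 144 − Q = 28 + 1.5Q ⇒ Q = 46.4, P = 144 − 0.5·46.4 = 120.8.
Competitive equilibrium sets price equal to marginal cost: 144 − 0.5Q = 28 + 1.5Q, so Q = 58 and P = 115.
Ratio Q_m/Q_c = 46.4/58 = 0.8.

Q_m/Q_c = 0.8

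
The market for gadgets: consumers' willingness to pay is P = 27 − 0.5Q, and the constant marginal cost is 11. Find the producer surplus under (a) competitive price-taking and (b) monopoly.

Under competition P = MC = 11, so Q = (27 − 11)/0.5 = 32.
PS = (11 − 11)·32 = 0.
The monopolist equates marginal revenue to marginal cost: 27 − Q = 11, so Q = 16. From demand, P = 19.
PS = (19 − 11)·16 = 128.

Competition: PS = 0; Monopoly: PS = 128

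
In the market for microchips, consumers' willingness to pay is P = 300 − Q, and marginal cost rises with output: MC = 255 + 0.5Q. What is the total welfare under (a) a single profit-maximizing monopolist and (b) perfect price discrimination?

Monopoly: TS = 567; Perfect PD: TS = 675

The monopolist equates marginal revenue to marginal cost: 300 − 2Q = 255 + 0.5Q, so Q = 18. From demand, P = 282.
CS = ½·(300 − 282)·18 = 162; PS = (282·18 − 255·18 − ½·0.5·18²) = 405; TS = 567.
With perfect price discrimination, output is the efficient level Q = 30 (where demand meets MC), but every buyer pays their willingness to pay: CS = 0 and PS = total surplus.
TS = 675 (equal to competitive TS).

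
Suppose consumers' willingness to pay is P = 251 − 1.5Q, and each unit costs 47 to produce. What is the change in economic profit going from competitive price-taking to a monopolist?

π rises by 6936

Perfect competition: P = MC = 47, so 251 − 1.5Q = 47 and Q = 136.
Profit = (47 − 47)·136 = 0.
The monopolist equates marginal revenue to marginal cost: 251 − 3Q = 47, so Q = 68. From demand, P = 149.
Profit = (149 − 47)·68 = 6936.
Change in economic profit: 6936 − 0 = 6936.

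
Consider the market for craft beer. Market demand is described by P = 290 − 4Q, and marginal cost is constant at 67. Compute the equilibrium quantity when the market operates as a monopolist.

Q = 27.875

Monopoly sets MR = MC: 290 − 8Q = 67 ⇒ Q = 27.875, P = 290 − 4·27.875 = 178.5.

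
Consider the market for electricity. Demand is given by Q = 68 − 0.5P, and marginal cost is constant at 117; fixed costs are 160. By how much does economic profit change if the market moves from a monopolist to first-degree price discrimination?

π rises by 45.125

Inverting demand: P = 136 − 2Q.
A monopolist chooses Q where MR = MC. MR = 136 − 4Q; setting this equal to 117 gives Q = 4.75 and P = 126.5.
Profit = (126.5 − 117)·4.75 − 160 = −114.875.
With perfect price discrimination, output is the efficient level Q = 9.5 (where demand meets MC), but every buyer pays their willingness to pay: CS = 0 and PS = total surplus.
PS equals the full surplus area, 90.25. Profit = 90.25 − 160 = −69.75.
Change in economic profit: −69.75 − −114.875 = 45.125.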